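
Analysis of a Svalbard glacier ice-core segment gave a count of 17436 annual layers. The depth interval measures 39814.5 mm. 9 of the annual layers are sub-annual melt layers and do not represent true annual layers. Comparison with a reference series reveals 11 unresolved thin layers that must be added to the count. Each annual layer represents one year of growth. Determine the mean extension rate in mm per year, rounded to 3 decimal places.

2.283 mm per year

Correcting the raw count gives 17436 − 9 + 11 = 17438 true annual layers.
Extension rate ≈ 39814.5 / 17438 = 2.283 mm per year.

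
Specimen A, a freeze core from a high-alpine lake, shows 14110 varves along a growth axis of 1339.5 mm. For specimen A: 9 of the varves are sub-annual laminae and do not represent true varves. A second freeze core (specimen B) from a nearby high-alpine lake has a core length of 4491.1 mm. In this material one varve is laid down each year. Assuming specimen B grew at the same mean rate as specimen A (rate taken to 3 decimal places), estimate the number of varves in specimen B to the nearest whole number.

Specimen A: adjusted count: 14110 − 9 = 14101 varves.
A: 1339.5 mm over 14101 years gives 1339.5 / 14101 ≈ 0.095 mm per year.
B spans 4491.1 / 0.095 = 47274.74 years ≈ 47275 varves.

47275 varves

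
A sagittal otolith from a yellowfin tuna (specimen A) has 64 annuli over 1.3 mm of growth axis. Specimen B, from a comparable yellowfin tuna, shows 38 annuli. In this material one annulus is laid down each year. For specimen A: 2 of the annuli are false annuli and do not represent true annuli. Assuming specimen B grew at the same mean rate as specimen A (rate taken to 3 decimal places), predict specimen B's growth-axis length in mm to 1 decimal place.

0.8 mm

Specimen A: correcting the raw count gives 64 − 2 = 62 true annuli.
A: 1.3 mm over 62 years gives 1.3 / 62 ≈ 0.021 mm per year.
B's length ≈ 0.021 × 38 = 0.8 mm.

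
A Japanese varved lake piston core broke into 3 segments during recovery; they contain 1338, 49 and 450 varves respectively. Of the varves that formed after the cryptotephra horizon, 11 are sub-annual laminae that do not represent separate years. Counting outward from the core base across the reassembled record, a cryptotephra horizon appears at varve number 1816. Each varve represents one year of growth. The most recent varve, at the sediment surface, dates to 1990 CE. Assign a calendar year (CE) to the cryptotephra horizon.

1980 CE

Total varves = 1338 + 49 + 450 = 1837.
1837 − 1816 = 21 varves lie beyond the cryptotephra horizon toward the sediment surface.
Excluding 11 false varves: 21 − 11 = 10.
The varve at the sediment surface is 1990 CE, so the cryptotephra horizon dates to 1990 − 10 = 1980 CE.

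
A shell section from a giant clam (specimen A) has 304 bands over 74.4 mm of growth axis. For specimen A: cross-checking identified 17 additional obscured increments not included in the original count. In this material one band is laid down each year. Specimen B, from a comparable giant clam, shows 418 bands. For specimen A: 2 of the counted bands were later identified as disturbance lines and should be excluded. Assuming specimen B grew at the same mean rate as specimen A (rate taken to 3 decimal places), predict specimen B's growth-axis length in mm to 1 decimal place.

Specimen A: correcting the raw count gives 304 − 2 + 17 = 319 true bands.
A: Mean rate = 74.4 mm / 319 years ≈ 0.233 mm/yr.
B's length ≈ 0.233 × 418 = 97.4 mm.

97.4 mm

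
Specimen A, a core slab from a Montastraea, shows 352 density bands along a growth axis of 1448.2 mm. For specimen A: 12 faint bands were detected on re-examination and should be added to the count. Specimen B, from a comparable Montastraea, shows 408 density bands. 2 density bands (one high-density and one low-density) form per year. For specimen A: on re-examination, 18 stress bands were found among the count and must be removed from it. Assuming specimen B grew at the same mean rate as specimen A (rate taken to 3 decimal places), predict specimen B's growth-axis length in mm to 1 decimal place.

Specimen A: true density band count = 352 − 18 + 12 = 346.
Specimen A: dividing by 2 density bands per year: 346 / 2 = 173 years.
A: Extension rate ≈ 1448.2 / 173 = 8.371 mm/yr.
Specimen B: dividing by 2 density bands per year: 408 / 2 = 204 years. For B, 8.371 mm/year × 204 years = 1707.7 mm.

1707.7 mm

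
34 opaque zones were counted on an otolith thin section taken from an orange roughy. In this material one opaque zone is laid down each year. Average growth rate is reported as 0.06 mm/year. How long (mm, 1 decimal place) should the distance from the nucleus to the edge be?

2.0 mm

The record spans 34 years at 0.06 mm per year.
Predicted length = 0.06 mm/year × 34 years = 2.0 mm.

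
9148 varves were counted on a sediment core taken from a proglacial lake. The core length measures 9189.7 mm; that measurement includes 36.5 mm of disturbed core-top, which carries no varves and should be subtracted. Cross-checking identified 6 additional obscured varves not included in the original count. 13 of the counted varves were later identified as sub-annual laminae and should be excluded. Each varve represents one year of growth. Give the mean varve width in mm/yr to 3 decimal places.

1.001 mm/yr

After corrections the count is 9148 − 13 + 6 = 9141 varves.
The growth record spans 9189.7 − 36.5 = 9153.2 mm.
9153.2 mm over 9141 years gives 9153.2 / 9141 ≈ 1.001 mm/yr.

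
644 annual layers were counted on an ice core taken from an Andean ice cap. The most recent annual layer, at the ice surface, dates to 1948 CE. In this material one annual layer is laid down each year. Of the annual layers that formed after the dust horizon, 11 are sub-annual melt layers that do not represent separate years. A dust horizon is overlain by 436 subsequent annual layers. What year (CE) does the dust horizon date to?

1523 CE

436 annual layers formed after the dust horizon.
Removing the 11 false annual layers leaves 436 − 11 = 425 true annual layers beyond the dust horizon.
The annual layer at the ice surface is 1948 CE, so the dust horizon dates to 1948 − 425 = 1523 CE.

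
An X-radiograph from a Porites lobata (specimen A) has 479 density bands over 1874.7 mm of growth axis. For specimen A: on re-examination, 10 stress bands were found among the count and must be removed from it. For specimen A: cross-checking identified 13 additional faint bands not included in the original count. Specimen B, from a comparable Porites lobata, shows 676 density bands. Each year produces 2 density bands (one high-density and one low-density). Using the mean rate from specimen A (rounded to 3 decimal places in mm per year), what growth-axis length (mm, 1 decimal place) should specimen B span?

2629.3 mm

Specimen A: after corrections the count is 479 − 10 + 13 = 482 density bands.
Specimen A: 482 density bands at 2 per year is 482 / 2 = 241 years.
A: Mean rate = 1874.7 mm / 241 years ≈ 7.779 mm per year.
Specimen B: 676 density bands at 2 per year is 676 / 2 = 338 years. Length of B = 7.779 × 338 = 2629.3 mm.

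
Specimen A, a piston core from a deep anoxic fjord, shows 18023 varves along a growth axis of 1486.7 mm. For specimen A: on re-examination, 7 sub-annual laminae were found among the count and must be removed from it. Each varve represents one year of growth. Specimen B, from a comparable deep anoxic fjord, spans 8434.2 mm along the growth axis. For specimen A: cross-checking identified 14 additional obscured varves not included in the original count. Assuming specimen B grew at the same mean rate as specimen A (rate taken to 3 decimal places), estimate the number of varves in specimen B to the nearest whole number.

102856 varves

Specimen A: after corrections the count is 18023 − 7 + 14 = 18030 varves.
A: Extension rate ≈ 1486.7 / 18030 = 0.082 mm/yr.
B spans 8434.2 / 0.082 = 102856.10 years ≈ 102856 varves.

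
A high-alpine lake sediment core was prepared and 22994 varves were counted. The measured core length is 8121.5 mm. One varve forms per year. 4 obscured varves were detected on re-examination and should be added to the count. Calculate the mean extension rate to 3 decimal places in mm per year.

True varve count = 22994 + 4 = 22998.
Extension rate ≈ 8121.5 / 22998 = 0.353 mm per year.

0.353 mm per year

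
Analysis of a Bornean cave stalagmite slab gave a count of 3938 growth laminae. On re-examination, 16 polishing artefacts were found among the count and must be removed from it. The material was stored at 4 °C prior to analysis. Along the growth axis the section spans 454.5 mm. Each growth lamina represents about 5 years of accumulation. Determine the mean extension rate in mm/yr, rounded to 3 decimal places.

Correcting the raw count gives 3938 − 16 = 3922 true growth laminae.
At 5 years per growth lamina, 3922 × 5 = 19610 years.
454.5 mm over 19610 years gives 454.5 / 19610 ≈ 0.023 mm/yr.

0.023 mm/yr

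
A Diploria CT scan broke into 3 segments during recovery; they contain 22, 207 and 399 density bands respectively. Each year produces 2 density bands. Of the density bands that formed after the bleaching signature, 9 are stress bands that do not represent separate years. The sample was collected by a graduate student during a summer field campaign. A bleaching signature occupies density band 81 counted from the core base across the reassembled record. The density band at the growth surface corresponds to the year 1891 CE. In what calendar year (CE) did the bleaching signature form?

Total density bands = 22 + 207 + 399 = 628.
The bleaching signature sits at density band 81 from the core base, so 628 − 81 = 547 density bands formed after it.
Removing the 9 false density bands leaves 547 − 9 = 538 true density bands beyond the bleaching signature.
With 2 density bands per year, 538 / 2 = 269 years.
The density band at the growth surface is 1891 CE, so the bleaching signature dates to 1891 − 269 = 1622 CE.

1622 CE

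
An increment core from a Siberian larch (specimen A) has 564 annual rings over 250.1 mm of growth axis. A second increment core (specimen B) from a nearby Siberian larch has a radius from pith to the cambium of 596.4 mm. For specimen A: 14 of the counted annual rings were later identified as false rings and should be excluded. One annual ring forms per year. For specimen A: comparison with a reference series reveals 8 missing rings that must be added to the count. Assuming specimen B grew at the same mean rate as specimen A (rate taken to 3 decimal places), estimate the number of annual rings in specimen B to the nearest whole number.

Specimen A: correcting the raw count gives 564 − 14 + 8 = 558 true annual rings.
A: 250.1 mm over 558 years gives 250.1 / 558 ≈ 0.448 mm/yr.
B spans 596.4 / 0.448 = 1331.25 years ≈ 1331 annual rings.

1331 annual rings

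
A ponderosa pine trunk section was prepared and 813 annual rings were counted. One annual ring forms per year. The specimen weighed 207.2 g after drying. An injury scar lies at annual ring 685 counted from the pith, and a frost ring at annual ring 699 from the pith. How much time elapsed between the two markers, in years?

14 years

Separation: 699 − 685 = 14 annual rings.
That is 14 years at one annual ring per year.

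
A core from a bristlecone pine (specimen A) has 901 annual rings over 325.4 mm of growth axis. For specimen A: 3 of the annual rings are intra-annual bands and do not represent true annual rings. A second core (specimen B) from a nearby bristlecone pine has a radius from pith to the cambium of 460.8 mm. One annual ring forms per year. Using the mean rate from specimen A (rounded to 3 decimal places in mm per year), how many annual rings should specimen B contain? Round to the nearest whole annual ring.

1273 annual rings

Specimen A: correcting the raw count gives 901 − 3 = 898 true annual rings.
A: 325.4 mm over 898 years gives 325.4 / 898 ≈ 0.362 mm/year.
Specimen B: 460.8 mm / 0.362 mm per year = 1272.93 years ≈ 1273 annual rings.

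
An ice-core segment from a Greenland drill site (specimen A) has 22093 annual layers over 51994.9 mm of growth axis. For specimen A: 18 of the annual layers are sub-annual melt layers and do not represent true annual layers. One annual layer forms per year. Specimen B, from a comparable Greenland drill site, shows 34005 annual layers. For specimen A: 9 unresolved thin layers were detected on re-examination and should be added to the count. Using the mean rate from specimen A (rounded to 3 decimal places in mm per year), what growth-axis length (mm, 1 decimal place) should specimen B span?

80047.8 mm

Specimen A: correcting the raw count gives 22093 − 18 + 9 = 22084 true annual layers.
A: Mean rate = 51994.9 mm / 22084 years ≈ 2.354 mm/year.
For B, 2.354 mm/year × 34005 years = 80047.8 mm.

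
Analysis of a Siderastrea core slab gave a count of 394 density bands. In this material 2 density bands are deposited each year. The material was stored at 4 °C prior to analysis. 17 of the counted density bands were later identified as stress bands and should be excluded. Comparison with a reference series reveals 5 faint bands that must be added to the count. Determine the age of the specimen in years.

191 yr

Adjusted count: 394 − 17 + 5 = 382 density bands.
382 density bands at 2 per year is 382 / 2 = 191 years.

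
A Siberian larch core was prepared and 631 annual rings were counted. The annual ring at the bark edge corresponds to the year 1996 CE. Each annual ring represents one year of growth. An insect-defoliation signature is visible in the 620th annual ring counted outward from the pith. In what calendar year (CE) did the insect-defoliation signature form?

1985 CE

Between annual ring 620 and the bark edge there are 631 − 620 = 11 annual rings.
The annual ring at the bark edge is 1996 CE, so the insect-defoliation signature dates to 1996 − 11 = 1985 CE.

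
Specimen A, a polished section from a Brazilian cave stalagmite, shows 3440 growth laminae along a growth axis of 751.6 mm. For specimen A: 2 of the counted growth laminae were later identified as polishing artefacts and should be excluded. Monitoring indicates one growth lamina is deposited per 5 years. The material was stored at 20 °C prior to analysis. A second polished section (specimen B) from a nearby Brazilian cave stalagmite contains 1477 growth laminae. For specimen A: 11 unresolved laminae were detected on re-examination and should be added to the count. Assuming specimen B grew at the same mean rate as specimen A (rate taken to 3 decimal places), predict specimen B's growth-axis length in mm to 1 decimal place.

324.9 mm

Specimen A: correcting the raw count gives 3440 − 2 + 11 = 3449 true growth laminae.
Specimen A: multiplying by 5 years per growth lamina: 3449 × 5 = 17245 years.
A: Extension rate ≈ 751.6 / 17245 = 0.044 mm per year.
Specimen B: 1477 growth laminae at 5 years each span 1477 × 5 = 7385 years. For B, 0.044 mm/year × 7385 years = 324.9 mm.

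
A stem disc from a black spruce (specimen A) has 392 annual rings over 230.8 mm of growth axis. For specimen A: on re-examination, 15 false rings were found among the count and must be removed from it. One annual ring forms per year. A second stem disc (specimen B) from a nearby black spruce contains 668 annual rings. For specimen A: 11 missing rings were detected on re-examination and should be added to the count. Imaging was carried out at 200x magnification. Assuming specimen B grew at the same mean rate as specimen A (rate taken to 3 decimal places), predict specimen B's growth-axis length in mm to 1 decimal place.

Specimen A: true annual ring count = 392 − 15 + 11 = 388.
A: Extension rate ≈ 230.8 / 388 = 0.595 mm/year.
B's length ≈ 0.595 × 668 = 397.5 mm.

397.5 mm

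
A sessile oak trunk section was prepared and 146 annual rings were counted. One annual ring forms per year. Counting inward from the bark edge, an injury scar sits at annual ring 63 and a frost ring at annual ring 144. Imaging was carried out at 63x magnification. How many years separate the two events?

81 years

144 − 63 = 81 annual rings lie between the two events.
At one annual ring per year, 81 years elapsed between them.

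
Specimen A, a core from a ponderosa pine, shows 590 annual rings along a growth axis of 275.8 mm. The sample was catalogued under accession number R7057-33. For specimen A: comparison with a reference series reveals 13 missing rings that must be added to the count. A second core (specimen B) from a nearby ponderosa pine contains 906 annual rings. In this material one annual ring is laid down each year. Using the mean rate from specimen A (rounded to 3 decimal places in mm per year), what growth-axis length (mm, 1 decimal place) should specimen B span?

Specimen A: after corrections the count is 590 + 13 = 603 annual rings.
A: Mean rate = 275.8 mm / 603 years ≈ 0.457 mm/year.
For B, 0.457 mm/year × 906 years = 414.0 mm.

414.0 mm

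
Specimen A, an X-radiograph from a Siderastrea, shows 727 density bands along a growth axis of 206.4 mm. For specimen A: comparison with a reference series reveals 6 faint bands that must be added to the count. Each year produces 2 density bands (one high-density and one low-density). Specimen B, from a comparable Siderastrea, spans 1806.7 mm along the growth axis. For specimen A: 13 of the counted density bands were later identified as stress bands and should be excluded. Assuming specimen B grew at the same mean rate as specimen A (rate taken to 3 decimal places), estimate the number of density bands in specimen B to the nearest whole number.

6306 density bands

Specimen A: true density band count = 727 − 13 + 6 = 720.
Specimen A: 720 density bands at 2 per year is 720 / 2 = 360 years.
A: Extension rate ≈ 206.4 / 360 = 0.573 mm/year.
Specimen B: 1806.7 mm / 0.573 mm per year = 3153.05 years; at 2 density bands per year that is 3153.05 × 2 ≈ 6306 density bands.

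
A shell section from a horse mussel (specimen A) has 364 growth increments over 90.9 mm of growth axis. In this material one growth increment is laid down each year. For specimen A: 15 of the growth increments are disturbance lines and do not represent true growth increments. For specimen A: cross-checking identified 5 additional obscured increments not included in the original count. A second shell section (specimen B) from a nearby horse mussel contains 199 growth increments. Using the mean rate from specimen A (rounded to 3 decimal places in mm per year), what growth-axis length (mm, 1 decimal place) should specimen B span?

51.1 mm

Specimen A: adjusted count: 364 − 15 + 5 = 354 growth increments.
A: 90.9 mm over 354 years gives 90.9 / 354 ≈ 0.257 mm per year.
B's length ≈ 0.257 × 199 = 51.1 mm.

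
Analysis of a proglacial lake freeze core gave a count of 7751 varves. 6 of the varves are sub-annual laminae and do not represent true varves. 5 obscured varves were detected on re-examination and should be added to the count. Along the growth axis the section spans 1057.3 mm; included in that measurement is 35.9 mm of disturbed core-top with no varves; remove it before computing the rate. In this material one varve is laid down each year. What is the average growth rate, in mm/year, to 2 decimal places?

0.13 mm/year

After corrections the count is 7751 − 6 + 5 = 7750 varves.
The growth record spans 1057.3 − 35.9 = 1021.4 mm.
Extension rate ≈ 1021.4 / 7750 = 0.13 mm/year.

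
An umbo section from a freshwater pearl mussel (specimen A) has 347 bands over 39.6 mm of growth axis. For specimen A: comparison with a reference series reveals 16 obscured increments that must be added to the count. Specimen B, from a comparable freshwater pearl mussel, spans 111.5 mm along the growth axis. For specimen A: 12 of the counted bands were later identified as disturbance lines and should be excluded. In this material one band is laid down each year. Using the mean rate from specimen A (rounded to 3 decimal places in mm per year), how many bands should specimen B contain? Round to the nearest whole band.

Specimen A: after corrections the count is 347 − 12 + 16 = 351 bands.
A: Mean rate = 39.6 mm / 351 years ≈ 0.113 mm/yr.
For B, 111.5 / 0.113 = 986.73 years ≈ 987 bands.

987 bands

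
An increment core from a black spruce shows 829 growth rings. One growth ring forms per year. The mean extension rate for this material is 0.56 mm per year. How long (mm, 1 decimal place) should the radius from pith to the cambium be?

464.2 mm

The record spans 829 years at 0.56 mm per year.
Length ≈ 0.56 × 829 = 464.2 mm.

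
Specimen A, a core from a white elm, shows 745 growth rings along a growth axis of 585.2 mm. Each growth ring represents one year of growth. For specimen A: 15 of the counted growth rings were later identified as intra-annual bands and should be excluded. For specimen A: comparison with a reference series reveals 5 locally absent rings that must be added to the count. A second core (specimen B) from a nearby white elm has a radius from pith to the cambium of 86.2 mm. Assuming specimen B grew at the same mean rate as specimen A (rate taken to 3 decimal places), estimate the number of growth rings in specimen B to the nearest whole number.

108 growth rings

Specimen A: adjusted count: 745 − 15 + 5 = 735 growth rings.
A: 585.2 mm over 735 years gives 585.2 / 735 ≈ 0.796 mm per year.
B spans 86.2 / 0.796 = 108.29 years ≈ 108 growth rings.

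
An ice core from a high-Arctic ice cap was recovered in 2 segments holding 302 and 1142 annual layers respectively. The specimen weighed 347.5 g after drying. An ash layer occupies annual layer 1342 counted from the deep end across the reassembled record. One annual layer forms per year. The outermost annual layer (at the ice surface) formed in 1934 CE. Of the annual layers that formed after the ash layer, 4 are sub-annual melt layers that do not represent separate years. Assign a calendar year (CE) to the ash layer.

1836 CE

Total annual layers = 302 + 1142 = 1444.
Between annual layer 1342 and the ice surface there are 1444 − 1342 = 102 annual layers.
Excluding 4 false annual layers: 102 − 4 = 98.
1934 − 98 = 1836 CE.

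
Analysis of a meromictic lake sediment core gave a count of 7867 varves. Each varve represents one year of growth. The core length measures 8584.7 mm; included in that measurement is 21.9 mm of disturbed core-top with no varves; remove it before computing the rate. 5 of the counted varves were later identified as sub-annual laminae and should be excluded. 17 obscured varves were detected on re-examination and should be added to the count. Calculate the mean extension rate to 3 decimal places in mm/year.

Adjusted count: 7867 − 5 + 17 = 7879 varves.
The growth record spans 8584.7 − 21.9 = 8562.8 mm.
Mean rate = 8562.8 mm / 7879 years ≈ 1.087 mm/year.

1.087 mm/year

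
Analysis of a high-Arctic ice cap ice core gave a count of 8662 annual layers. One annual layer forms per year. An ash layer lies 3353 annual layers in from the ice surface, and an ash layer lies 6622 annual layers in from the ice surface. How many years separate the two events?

6622 − 3353 = 3269 annual layers lie between the two events.
That is 3269 years at one annual layer per year.

3269 years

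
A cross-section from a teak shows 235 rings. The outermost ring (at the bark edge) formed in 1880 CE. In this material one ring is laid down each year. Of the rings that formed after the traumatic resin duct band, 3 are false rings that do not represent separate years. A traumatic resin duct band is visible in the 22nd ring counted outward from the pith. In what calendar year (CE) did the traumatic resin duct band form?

1670 CE

The traumatic resin duct band sits at ring 22 from the pith, so 235 − 22 = 213 rings formed after it.
Excluding 3 false rings: 213 − 3 = 210.
1880 − 210 = 1670 CE.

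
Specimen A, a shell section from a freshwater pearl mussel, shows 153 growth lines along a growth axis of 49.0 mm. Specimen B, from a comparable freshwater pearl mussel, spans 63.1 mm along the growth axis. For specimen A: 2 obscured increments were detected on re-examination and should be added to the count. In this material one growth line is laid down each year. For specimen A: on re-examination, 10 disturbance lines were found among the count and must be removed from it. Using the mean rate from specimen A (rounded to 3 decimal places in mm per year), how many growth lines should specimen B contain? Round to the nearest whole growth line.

Specimen A: adjusted count: 153 − 10 + 2 = 145 growth lines.
A: 49.0 mm over 145 years gives 49.0 / 145 ≈ 0.338 mm/yr.
Specimen B: 63.1 mm / 0.338 mm per year = 186.69 years ≈ 187 growth lines.

187 growth lines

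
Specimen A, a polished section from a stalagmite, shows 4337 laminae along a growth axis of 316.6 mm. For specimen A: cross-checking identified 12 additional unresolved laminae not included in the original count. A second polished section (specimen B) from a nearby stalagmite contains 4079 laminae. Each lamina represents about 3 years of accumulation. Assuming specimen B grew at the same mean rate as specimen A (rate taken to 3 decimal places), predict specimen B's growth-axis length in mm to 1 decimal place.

Specimen A: true lamina count = 4337 + 12 = 4349.
Specimen A: multiplying by 3 years per lamina: 4349 × 3 = 13047 years.
A: Extension rate ≈ 316.6 / 13047 = 0.024 mm/year.
Specimen B: 4079 laminae at 3 years each span 4079 × 3 = 12237 years. For B, 0.024 mm/year × 12237 years = 293.7 mm.

293.7 mm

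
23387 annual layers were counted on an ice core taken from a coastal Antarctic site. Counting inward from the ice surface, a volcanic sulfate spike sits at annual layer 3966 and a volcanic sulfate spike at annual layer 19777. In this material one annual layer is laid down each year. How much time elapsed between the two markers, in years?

19777 − 3966 = 15811 annual layers lie between the two events.
That is 15811 years at one annual layer per year.

15811 yr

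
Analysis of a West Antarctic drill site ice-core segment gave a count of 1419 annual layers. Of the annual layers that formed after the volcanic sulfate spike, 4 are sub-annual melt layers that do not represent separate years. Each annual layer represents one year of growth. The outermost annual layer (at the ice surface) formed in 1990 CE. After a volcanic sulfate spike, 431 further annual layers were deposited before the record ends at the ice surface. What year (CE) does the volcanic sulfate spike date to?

1563 CE

431 annual layers post-date the volcanic sulfate spike.
Removing the 4 false annual layers leaves 431 − 4 = 427 true annual layers beyond the volcanic sulfate spike.
1990 − 427 = 1563 CE.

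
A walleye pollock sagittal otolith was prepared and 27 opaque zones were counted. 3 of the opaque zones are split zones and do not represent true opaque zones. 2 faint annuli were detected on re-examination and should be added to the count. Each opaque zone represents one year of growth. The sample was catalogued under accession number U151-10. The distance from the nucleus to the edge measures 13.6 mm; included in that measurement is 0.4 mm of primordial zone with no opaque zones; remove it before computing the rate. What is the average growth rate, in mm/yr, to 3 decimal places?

After corrections the count is 27 − 3 + 2 = 26 opaque zones.
The growth record spans 13.6 − 0.4 = 13.2 mm.
Mean rate = 13.2 mm / 26 years ≈ 0.508 mm/yr.

0.508 mm/yr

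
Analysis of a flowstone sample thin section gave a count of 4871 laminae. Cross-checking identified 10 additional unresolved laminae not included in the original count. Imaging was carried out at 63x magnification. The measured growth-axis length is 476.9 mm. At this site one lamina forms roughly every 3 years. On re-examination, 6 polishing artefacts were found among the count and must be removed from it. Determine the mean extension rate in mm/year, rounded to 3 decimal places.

Correcting the raw count gives 4871 − 6 + 10 = 4875 true laminae.
4875 laminae at 3 years each span 4875 × 3 = 14625 years.
Mean rate = 476.9 mm / 14625 years ≈ 0.033 mm/year.

0.033 mm/year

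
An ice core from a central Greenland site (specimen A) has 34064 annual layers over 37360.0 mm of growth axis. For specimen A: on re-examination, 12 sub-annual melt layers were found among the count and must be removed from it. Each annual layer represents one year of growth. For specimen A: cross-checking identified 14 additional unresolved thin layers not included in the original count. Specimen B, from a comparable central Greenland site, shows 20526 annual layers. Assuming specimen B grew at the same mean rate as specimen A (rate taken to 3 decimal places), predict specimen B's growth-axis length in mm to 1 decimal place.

Specimen A: true annual layer count = 34064 − 12 + 14 = 34066.
A: Mean rate = 37360.0 mm / 34066 years ≈ 1.097 mm/year.
B's length ≈ 1.097 × 20526 = 22517.0 mm.

22517.0 mm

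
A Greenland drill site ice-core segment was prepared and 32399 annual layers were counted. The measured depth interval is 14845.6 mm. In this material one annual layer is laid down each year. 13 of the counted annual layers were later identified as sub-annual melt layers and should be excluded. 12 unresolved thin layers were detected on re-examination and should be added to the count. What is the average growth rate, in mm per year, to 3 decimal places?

0.458 mm per year

Correcting the raw count gives 32399 − 13 + 12 = 32398 true annual layers.
14845.6 mm over 32398 years gives 14845.6 / 32398 ≈ 0.458 mm per year.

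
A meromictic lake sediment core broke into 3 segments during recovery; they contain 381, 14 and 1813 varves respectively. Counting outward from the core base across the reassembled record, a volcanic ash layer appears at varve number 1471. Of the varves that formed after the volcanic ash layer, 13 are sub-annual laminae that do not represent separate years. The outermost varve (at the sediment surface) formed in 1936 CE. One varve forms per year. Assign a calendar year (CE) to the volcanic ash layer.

Total varves = 381 + 14 + 1813 = 2208.
The volcanic ash layer sits at varve 1471 from the core base, so 2208 − 1471 = 737 varves formed after it.
737 − 13 false = 724 true varves after the volcanic ash layer.
The varve at the sediment surface is 1936 CE, so the volcanic ash layer dates to 1936 − 724 = 1212 CE.

1212 CE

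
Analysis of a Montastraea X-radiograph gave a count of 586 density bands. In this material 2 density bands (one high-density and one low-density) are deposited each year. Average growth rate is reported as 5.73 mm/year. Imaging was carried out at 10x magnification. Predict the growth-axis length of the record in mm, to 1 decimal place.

1678.9 mm

586 density bands at 2 per year is 586 / 2 = 293 years.
Length ≈ 5.73 × 293 = 1678.9 mm.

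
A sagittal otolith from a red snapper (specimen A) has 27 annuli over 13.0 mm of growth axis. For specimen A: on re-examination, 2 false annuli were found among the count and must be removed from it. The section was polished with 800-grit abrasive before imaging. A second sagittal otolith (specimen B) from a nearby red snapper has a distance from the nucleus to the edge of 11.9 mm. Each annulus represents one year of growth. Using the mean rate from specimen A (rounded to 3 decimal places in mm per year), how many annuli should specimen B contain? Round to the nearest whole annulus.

Specimen A: after corrections the count is 27 − 2 = 25 annuli.
A: 13.0 mm over 25 years gives 13.0 / 25 ≈ 0.520 mm per year.
Specimen B: 11.9 mm / 0.520 mm per year = 22.88 years ≈ 23 annuli.

23 annuli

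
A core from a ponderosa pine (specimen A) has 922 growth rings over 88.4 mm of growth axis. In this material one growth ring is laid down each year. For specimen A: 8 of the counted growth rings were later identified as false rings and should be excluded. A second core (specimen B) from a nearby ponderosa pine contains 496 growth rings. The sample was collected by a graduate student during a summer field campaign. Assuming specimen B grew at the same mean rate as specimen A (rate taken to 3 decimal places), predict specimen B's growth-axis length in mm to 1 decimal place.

Specimen A: true growth ring count = 922 − 8 = 914.
A: Mean rate = 88.4 mm / 914 years ≈ 0.097 mm/year.
B's length ≈ 0.097 × 496 = 48.1 mm.

48.1 mm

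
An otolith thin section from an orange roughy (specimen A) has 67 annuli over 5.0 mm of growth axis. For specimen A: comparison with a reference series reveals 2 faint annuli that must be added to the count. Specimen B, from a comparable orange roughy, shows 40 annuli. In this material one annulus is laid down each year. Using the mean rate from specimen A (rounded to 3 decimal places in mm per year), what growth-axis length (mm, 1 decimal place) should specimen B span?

2.9 mm

Specimen A: true annulus count = 67 + 2 = 69.
A: 5.0 mm over 69 years gives 5.0 / 69 ≈ 0.072 mm/year.
B's length ≈ 0.072 × 40 = 2.9 mm.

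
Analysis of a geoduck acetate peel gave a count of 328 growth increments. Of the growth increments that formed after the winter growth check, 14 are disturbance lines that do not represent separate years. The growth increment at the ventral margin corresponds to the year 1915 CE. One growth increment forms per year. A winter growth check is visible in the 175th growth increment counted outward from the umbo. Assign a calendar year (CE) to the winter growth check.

1776 CE

328 − 175 = 153 growth increments lie beyond the winter growth check toward the ventral margin.
153 − 14 false = 139 true growth increments after the winter growth check.
1915 − 139 = 1776 CE.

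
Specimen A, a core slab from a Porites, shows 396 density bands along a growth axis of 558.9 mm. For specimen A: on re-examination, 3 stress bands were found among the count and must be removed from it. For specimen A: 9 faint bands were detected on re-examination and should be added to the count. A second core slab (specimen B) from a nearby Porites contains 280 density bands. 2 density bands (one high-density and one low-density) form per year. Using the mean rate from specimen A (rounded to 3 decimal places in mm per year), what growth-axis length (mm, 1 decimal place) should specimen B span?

Specimen A: correcting the raw count gives 396 − 3 + 9 = 402 true density bands.
Specimen A: 402 density bands at 2 per year is 402 / 2 = 201 years.
A: Extension rate ≈ 558.9 / 201 = 2.781 mm/yr.
Specimen B: with 2 density bands per year, 280 / 2 = 140 years. For B, 2.781 mm/year × 140 years = 389.3 mm.

389.3 mm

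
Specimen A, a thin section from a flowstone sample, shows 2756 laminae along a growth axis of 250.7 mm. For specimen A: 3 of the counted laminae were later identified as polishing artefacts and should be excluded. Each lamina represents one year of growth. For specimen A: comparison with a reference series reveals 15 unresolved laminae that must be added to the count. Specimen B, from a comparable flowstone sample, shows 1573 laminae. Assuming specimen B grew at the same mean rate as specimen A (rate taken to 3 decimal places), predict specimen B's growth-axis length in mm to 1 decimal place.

Specimen A: correcting the raw count gives 2756 − 3 + 15 = 2768 true laminae.
A: Extension rate ≈ 250.7 / 2768 = 0.091 mm per year.
For B, 0.091 mm/year × 1573 years = 143.1 mm.

143.1 mm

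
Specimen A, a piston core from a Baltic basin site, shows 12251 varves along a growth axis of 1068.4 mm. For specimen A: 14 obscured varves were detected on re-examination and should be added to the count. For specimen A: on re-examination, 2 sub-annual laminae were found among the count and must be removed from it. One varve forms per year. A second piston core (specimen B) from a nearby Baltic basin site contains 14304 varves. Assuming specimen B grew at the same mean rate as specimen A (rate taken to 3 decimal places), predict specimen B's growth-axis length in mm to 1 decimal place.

1244.4 mm

Specimen A: after corrections the count is 12251 − 2 + 14 = 12263 varves.
A: 1068.4 mm over 12263 years gives 1068.4 / 12263 ≈ 0.087 mm/year.
B's length ≈ 0.087 × 14304 = 1244.4 mm.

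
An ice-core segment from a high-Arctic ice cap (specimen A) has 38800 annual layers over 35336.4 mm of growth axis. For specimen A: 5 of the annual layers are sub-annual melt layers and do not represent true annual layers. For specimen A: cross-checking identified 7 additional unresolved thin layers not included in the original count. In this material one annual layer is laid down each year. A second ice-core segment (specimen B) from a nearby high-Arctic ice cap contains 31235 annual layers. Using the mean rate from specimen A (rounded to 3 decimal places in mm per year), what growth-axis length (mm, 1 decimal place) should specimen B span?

Specimen A: true annual layer count = 38800 − 5 + 7 = 38802.
A: Extension rate ≈ 35336.4 / 38802 = 0.911 mm/year.
For B, 0.911 mm/year × 31235 years = 28455.1 mm.

28455.1 mm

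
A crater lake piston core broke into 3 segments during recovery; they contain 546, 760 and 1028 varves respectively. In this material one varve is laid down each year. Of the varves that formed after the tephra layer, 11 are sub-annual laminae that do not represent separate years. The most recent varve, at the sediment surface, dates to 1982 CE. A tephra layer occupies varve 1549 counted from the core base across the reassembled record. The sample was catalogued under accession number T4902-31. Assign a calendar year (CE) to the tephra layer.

1208 CE

Total varves = 546 + 760 + 1028 = 2334.
The tephra layer sits at varve 1549 from the core base, so 2334 − 1549 = 785 varves formed after it.
Removing the 11 false varves leaves 785 − 11 = 774 true varves beyond the tephra layer.
The varve at the sediment surface is 1982 CE, so the tephra layer dates to 1982 − 774 = 1208 CE.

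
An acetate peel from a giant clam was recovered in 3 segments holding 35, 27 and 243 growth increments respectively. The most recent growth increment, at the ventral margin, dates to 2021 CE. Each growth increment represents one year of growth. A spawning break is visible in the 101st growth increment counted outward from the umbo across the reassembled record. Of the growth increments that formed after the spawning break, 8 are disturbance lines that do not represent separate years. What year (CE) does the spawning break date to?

Total growth increments = 35 + 27 + 243 = 305.
The spawning break sits at growth increment 101 from the umbo, so 305 − 101 = 204 growth increments formed after it.
Excluding 8 false growth increments: 204 − 8 = 196.
Counting back 196 years from 2021 CE places the spawning break in 2021 − 196 = 1825 CE.

1825 CE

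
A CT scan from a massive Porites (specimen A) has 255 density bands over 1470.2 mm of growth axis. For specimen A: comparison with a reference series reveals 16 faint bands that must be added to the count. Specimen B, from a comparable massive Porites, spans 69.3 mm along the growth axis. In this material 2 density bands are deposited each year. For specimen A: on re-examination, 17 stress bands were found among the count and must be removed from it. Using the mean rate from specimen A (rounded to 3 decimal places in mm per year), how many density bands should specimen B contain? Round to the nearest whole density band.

Specimen A: true density band count = 255 − 17 + 16 = 254.
Specimen A: with 2 density bands per year, 254 / 2 = 127 years.
A: 1470.2 mm over 127 years gives 1470.2 / 127 ≈ 11.576 mm/year.
B spans 69.3 / 11.576 = 5.99 years; at 2 density bands per year that is 5.99 × 2 ≈ 12 density bands.

12 density bands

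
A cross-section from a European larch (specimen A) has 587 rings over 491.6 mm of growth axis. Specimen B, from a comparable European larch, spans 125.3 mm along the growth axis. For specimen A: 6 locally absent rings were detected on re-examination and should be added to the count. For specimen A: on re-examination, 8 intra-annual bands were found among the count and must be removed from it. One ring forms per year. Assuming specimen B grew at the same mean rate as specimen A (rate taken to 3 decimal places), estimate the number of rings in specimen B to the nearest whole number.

Specimen A: after corrections the count is 587 − 8 + 6 = 585 rings.
A: Mean rate = 491.6 mm / 585 years ≈ 0.840 mm/year.
Specimen B: 125.3 mm / 0.840 mm per year = 149.17 years ≈ 149 rings.

149 rings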